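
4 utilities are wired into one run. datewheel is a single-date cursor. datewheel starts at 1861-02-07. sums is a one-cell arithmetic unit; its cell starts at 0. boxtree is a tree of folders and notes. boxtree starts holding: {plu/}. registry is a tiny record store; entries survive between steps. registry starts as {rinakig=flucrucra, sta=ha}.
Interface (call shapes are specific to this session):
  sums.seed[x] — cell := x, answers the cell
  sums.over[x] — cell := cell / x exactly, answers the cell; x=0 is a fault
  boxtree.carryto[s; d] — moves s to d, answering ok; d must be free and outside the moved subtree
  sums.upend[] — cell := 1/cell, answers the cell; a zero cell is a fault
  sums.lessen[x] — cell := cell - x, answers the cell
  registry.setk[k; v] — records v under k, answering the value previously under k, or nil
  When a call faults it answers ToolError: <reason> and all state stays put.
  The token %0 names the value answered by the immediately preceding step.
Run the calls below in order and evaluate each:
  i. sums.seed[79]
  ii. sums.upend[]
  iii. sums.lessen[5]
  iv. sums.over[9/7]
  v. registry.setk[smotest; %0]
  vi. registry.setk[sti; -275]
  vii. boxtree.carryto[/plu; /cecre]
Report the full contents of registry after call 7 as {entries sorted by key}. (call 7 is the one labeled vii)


→ seed(x→79)
← 79
→ upend()
← 1/79
→ lessen(x→5)
← -394/79
→ over(x→9/7)
← -2758/711
→ setk(k→smotest, v→%0)
← nil
→ setk(k→sti, v→-275)
← nil
→ carryto(s→/plu, d→/cecre)
← ok

Answer: {rinakig=flucrucra, smotest=-2758/711, sta=ha, sti=-275}


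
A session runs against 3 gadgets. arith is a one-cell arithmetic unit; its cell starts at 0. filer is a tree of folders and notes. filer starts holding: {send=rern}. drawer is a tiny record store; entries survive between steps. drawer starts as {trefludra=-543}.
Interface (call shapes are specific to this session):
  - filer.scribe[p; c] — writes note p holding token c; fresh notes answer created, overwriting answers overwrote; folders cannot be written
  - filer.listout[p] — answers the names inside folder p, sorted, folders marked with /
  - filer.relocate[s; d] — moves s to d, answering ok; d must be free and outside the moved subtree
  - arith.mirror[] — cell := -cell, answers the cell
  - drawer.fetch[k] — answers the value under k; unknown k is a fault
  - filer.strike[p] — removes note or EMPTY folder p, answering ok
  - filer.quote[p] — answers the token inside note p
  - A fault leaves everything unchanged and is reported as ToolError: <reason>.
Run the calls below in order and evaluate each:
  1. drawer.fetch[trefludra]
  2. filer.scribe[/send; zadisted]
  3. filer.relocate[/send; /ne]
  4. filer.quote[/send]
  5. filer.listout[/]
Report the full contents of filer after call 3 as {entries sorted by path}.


Do: drawer.fetch[k=trefludra]
See: -543
Do: filer.scribe[p=/send; c=zadisted]
See: overwrote
Do: filer.relocate[s=/send; d=/ne]
See: ok
Do: filer.quote[p=/send]
See: ToolError: not found
Do: filer.listout[p=/]
See: [ne]

Answer: {ne=zadisted}


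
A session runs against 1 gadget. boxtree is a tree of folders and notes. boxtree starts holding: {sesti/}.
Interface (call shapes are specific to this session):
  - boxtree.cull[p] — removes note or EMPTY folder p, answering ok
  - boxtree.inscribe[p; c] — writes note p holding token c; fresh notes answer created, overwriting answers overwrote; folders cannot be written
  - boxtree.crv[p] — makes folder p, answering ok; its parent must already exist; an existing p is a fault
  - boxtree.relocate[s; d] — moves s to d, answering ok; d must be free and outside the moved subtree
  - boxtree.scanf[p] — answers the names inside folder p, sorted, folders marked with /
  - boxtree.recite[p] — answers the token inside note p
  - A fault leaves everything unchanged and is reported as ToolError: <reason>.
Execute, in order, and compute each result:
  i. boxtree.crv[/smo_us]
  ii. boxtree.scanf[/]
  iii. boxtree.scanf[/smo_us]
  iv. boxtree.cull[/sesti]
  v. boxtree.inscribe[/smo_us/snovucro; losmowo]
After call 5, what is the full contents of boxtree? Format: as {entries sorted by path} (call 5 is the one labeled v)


Answer: {smo_us/, smo_us/snovucro=losmowo}

Derivation:
-> boxtree.crv(p=/smo_us)
<- ok
-> boxtree.scanf(p=/)
<- [sesti/, smo_us/]
-> boxtree.scanf(p=/smo_us)
<- []
-> boxtree.cull(p=/sesti)
<- ok
-> boxtree.inscribe(p=/smo_us/snovucro, c=losmowo)
<- created


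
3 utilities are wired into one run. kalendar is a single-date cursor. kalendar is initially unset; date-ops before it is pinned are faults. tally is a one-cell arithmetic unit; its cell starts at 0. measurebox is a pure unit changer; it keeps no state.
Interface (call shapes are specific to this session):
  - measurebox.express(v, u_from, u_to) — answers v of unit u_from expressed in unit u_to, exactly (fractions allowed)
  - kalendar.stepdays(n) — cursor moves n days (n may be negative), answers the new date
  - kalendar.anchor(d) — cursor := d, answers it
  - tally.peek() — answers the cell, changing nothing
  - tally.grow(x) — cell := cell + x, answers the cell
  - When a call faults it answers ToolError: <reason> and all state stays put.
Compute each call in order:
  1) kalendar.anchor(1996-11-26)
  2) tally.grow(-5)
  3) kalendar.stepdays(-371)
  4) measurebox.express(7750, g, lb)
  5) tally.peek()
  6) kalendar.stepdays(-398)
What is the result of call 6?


% anchor(d=1996-11-26) -> 1996-11-26
% grow(x=-5) -> -5
% stepdays(n=-371) -> 1995-11-21
% express(v=7750, u_from=g, u_to=lb) -> 775000000/45359237
% peek() -> -5
% stepdays(n=-398) -> 1994-10-19

Answer: 1994-10-19


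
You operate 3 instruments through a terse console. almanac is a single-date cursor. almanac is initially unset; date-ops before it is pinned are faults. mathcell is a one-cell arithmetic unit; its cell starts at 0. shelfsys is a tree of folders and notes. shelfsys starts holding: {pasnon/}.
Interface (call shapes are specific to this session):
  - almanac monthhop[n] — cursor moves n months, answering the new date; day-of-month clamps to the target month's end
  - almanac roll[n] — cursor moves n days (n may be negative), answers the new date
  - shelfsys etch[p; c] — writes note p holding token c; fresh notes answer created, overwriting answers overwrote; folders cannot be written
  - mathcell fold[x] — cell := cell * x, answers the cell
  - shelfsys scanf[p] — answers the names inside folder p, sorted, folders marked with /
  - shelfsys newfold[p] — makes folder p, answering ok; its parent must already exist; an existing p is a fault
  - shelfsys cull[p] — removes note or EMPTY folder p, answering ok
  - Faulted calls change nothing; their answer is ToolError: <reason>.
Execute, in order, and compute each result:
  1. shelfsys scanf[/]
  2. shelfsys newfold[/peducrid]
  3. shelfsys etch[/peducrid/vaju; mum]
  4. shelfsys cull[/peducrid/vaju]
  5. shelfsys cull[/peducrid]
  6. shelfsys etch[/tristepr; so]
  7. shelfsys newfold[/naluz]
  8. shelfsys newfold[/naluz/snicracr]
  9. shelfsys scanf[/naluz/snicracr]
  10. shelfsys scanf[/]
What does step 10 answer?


Answer: [naluz/, pasnon/, tristepr]

Derivation:
Act: shelfsys scanf[p=/]
Obs: [pasnon/]
Act: shelfsys newfold[p=/peducrid]
Obs: ok
Act: shelfsys etch[p=/peducrid/vaju; c=mum]
Obs: created
Act: shelfsys cull[p=/peducrid/vaju]
Obs: ok
Act: shelfsys cull[p=/peducrid]
Obs: ok
Act: shelfsys etch[p=/tristepr; c=so]
Obs: created
Act: shelfsys newfold[p=/naluz]
Obs: ok
Act: shelfsys newfold[p=/naluz/snicracr]
Obs: ok
Act: shelfsys scanf[p=/naluz/snicracr]
Obs: []
Act: shelfsys scanf[p=/]
Obs: [naluz/, pasnon/, tristepr]


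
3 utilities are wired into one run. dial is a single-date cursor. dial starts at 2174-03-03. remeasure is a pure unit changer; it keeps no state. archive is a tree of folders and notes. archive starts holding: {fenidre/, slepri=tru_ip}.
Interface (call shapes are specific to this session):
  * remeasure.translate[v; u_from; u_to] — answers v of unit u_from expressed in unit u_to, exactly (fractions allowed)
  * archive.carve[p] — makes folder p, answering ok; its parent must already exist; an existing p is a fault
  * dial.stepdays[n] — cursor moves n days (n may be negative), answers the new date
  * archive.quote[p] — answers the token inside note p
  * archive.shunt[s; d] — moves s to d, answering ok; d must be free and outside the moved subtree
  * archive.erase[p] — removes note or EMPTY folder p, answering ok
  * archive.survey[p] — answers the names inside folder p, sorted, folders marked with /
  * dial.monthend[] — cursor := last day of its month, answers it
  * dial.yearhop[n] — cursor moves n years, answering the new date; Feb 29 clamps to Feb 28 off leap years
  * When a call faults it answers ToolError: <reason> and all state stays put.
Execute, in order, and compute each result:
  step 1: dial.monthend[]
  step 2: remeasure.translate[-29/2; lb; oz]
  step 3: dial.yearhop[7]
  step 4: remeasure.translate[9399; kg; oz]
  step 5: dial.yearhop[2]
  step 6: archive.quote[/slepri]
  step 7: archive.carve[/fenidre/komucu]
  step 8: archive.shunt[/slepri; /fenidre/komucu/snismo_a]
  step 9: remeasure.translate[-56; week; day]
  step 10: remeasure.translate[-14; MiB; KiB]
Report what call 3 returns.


→ dial.monthend()
← 2174-03-31
→ remeasure.translate(v=-29/2, u_from=lb, u_to=oz)
← -232
→ dial.yearhop(n=7)
← 2181-03-31
→ remeasure.translate(v=9399, u_from=kg, u_to=oz)
← 15038400000000/45359237
→ dial.yearhop(n=2)
← 2183-03-31
→ archive.quote(p=/slepri)
← tru_ip
→ archive.carve(p=/fenidre/komucu)
← ok
→ archive.shunt(s=/slepri, d=/fenidre/komucu/snismo_a)
← ok
→ remeasure.translate(v=-56, u_from=week, u_to=day)
← -392
→ remeasure.translate(v=-14, u_from=MiB, u_to=KiB)
← -14336

Answer: 2181-03-31


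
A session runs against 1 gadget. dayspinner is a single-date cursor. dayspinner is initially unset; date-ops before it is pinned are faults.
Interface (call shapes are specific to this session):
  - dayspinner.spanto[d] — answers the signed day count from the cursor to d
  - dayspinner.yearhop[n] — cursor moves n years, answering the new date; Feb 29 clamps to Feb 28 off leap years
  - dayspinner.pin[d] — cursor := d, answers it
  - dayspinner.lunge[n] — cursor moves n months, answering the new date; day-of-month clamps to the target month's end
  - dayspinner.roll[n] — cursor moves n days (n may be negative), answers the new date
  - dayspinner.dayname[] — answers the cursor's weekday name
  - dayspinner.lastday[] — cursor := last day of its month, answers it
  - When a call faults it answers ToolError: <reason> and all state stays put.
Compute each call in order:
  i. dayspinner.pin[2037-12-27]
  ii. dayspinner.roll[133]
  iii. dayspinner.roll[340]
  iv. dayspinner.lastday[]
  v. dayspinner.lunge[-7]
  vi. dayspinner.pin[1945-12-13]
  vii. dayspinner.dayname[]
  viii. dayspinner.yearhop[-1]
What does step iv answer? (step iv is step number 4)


Answer: 2039-04-30

Derivation:
[in] pin d=2037-12-27
[out] 2037-12-27
[in] roll n=133
[out] 2038-05-09
[in] roll n=340
[out] 2039-04-14
[in] lastday
[out] 2039-04-30
[in] lunge n=-7
[out] 2038-09-30
[in] pin d=1945-12-13
[out] 1945-12-13
[in] dayname
[out] Thursday
[in] yearhop n=-1
[out] 1944-12-13


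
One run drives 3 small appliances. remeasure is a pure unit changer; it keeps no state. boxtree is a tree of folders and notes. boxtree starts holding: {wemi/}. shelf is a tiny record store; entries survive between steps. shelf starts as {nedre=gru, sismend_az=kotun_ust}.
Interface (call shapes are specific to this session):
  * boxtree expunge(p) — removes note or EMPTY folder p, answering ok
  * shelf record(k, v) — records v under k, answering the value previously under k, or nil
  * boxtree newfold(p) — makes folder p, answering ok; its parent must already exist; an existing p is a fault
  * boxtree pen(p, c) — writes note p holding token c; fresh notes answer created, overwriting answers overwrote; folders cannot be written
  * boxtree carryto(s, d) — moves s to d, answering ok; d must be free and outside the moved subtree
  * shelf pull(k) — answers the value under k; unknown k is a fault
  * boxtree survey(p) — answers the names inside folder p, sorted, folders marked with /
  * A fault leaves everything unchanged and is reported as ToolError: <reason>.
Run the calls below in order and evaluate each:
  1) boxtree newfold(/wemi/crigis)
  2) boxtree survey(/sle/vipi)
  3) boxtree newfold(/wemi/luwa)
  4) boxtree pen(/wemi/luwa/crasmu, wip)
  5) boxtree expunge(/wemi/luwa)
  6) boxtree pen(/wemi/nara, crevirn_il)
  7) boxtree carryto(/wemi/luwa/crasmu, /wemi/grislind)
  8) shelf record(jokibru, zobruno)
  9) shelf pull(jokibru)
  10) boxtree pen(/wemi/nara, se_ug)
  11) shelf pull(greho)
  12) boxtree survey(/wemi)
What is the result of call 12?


>>> boxtree newfold p=/wemi/crigis
  ok
>>> boxtree survey p=/sle/vipi
  ToolError: not found
>>> boxtree newfold p=/wemi/luwa
  ok
>>> boxtree pen p=/wemi/luwa/crasmu c=wip
  created
>>> boxtree expunge p=/wemi/luwa
  ToolError: not empty
>>> boxtree pen p=/wemi/nara c=crevirn_il
  created
>>> boxtree carryto s=/wemi/luwa/crasmu d=/wemi/grislind
  ok
>>> shelf record k=jokibru v=zobruno
  nil
>>> shelf pull k=jokibru
  zobruno
>>> boxtree pen p=/wemi/nara c=se_ug
  overwrote
>>> shelf pull k=greho
  ToolError: no such key greho
>>> boxtree survey p=/wemi
  [crigis/, grislind, luwa/, nara]

Answer: [crigis/, grislind, luwa/, nara]


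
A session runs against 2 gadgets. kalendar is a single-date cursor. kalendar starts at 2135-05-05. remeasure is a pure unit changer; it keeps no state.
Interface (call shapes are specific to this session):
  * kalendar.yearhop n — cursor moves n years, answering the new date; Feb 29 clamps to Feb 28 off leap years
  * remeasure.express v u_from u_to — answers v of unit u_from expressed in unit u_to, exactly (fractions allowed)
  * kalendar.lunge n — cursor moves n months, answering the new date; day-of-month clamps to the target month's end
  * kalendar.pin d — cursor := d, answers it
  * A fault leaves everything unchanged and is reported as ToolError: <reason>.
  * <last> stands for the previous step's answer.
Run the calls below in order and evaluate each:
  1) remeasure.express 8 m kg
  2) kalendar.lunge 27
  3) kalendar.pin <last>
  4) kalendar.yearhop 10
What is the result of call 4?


;; remeasure.express(v=8, u_from=m, u_to=kg) == ToolError: incompatible units
;; kalendar.lunge(n=27) == 2137-08-05
;; kalendar.pin(d=<last>) == 2137-08-05
;; kalendar.yearhop(n=10) == 2147-08-05

Answer: 2147-08-05


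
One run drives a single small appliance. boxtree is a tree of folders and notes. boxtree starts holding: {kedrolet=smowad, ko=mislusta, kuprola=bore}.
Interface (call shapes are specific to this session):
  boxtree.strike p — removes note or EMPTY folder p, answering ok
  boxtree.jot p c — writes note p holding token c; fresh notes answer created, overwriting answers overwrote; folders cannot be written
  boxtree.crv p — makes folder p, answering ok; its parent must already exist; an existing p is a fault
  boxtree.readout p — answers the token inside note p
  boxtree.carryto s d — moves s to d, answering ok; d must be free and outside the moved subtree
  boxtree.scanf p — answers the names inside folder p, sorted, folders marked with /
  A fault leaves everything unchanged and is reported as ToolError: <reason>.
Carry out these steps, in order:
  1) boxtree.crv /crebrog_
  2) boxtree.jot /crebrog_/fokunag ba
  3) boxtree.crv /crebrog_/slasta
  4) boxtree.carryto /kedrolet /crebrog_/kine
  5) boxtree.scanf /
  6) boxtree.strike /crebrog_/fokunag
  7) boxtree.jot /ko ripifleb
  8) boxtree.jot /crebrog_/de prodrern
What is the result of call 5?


% 1. boxtree.crv(p→/crebrog_) ~> ok
% 2. boxtree.jot(p→/crebrog_/fokunag, c→ba) ~> created
% 3. boxtree.crv(p→/crebrog_/slasta) ~> ok
% 4. boxtree.carryto(s→/kedrolet, d→/crebrog_/kine) ~> ok
% 5. boxtree.scanf(p→/) ~> [crebrog_/, ko, kuprola]
% 6. boxtree.strike(p→/crebrog_/fokunag) ~> ok
% 7. boxtree.jot(p→/ko, c→ripifleb) ~> overwrote
% 8. boxtree.jot(p→/crebrog_/de, c→prodrern) ~> created

Answer: [crebrog_/, ko, kuprola]


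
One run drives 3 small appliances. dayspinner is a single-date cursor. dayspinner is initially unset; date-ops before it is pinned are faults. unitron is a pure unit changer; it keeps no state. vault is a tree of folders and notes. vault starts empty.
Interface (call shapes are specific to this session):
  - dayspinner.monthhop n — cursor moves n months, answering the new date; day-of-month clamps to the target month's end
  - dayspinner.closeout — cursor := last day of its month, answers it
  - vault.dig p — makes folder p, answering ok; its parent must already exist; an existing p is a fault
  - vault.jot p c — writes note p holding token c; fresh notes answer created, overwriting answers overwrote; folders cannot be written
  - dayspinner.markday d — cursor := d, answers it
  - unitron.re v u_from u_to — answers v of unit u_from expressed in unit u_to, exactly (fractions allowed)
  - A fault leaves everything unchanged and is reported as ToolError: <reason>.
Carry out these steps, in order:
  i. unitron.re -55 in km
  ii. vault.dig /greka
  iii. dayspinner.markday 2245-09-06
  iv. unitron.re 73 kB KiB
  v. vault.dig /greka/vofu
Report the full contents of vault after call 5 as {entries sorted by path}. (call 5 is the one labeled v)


$ unitron.re v='-55' u_from='in' u_to='km'
  -1397/1000000
$ vault.dig p='/greka'
  ok
$ dayspinner.markday d='2245-09-06'
  2245-09-06
$ unitron.re v='73' u_from='kB' u_to='KiB'
  9125/128
$ vault.dig p='/greka/vofu'
  ok

Answer: {greka/, greka/vofu/}


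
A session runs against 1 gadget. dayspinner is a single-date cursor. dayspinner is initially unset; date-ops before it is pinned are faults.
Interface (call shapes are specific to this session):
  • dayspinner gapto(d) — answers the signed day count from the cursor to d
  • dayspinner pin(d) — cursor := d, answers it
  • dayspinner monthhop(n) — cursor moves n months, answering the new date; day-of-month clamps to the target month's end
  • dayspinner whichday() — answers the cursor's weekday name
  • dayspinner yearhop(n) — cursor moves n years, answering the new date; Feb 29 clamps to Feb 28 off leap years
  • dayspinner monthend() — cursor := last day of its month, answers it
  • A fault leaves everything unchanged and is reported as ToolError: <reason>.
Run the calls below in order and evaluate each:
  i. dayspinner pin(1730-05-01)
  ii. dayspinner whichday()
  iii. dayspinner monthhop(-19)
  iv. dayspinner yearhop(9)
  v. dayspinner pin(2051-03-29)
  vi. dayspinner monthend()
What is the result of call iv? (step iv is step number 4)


Answer: 1737-10-01

Derivation:
-- 1. dayspinner pin(1730-05-01) ~> 1730-05-01
-- 2. dayspinner whichday() ~> Monday
-- 3. dayspinner monthhop(-19) ~> 1728-10-01
-- 4. dayspinner yearhop(9) ~> 1737-10-01
-- 5. dayspinner pin(2051-03-29) ~> 2051-03-29
-- 6. dayspinner monthend() ~> 2051-03-31


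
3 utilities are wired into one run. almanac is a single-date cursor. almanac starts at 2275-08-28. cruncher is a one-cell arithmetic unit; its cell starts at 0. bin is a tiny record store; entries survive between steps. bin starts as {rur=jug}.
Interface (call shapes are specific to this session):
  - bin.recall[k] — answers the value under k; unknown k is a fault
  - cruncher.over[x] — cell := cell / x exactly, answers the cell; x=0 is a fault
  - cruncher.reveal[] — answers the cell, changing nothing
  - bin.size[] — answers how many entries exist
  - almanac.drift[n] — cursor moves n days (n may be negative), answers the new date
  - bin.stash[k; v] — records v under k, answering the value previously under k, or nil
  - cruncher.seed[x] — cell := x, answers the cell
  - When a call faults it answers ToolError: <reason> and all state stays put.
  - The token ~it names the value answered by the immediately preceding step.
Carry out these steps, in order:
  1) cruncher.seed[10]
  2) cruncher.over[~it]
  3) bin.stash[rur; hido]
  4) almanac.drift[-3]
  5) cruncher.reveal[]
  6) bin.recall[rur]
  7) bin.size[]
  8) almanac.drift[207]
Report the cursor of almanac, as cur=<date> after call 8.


Using seed with x→10, — result: 10.
I invoke over with x→~it: 1.
I call stash with k→rur, v→hido, and get jug.
I invoke drift with n→-3, — result: 2275-08-25.
I run reveal, giving 1.
I run recall with k→rur, yielding hido.
I try size(), → 1.
Invoking drift with n→207, — result: 2276-03-19.

Answer: cur=2276-03-19


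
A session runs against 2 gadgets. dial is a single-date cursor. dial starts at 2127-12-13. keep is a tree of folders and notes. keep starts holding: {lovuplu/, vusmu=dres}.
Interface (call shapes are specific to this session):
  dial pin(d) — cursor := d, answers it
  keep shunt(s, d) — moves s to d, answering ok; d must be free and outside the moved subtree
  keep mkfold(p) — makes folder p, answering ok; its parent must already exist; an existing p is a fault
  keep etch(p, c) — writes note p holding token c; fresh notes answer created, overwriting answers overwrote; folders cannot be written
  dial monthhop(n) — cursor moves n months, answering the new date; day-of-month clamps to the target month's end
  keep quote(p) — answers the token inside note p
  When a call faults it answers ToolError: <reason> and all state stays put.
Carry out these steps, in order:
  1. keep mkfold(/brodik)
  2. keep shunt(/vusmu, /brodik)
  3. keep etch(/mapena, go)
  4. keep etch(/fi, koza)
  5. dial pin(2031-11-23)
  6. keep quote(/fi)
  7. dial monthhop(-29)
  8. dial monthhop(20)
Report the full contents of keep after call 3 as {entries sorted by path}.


Answer: {brodik/, lovuplu/, mapena=go, vusmu=dres}

Derivation:
$ keep mkfold /brodik
= ok
$ keep shunt /vusmu /brodik
= ToolError: exists
$ keep etch /mapena go
= created
$ keep etch /fi koza
= created
$ dial pin 2031-11-23
= 2031-11-23
$ keep quote /fi
= koza
$ dial monthhop -29
= 2029-06-23
$ dial monthhop 20
= 2031-02-23


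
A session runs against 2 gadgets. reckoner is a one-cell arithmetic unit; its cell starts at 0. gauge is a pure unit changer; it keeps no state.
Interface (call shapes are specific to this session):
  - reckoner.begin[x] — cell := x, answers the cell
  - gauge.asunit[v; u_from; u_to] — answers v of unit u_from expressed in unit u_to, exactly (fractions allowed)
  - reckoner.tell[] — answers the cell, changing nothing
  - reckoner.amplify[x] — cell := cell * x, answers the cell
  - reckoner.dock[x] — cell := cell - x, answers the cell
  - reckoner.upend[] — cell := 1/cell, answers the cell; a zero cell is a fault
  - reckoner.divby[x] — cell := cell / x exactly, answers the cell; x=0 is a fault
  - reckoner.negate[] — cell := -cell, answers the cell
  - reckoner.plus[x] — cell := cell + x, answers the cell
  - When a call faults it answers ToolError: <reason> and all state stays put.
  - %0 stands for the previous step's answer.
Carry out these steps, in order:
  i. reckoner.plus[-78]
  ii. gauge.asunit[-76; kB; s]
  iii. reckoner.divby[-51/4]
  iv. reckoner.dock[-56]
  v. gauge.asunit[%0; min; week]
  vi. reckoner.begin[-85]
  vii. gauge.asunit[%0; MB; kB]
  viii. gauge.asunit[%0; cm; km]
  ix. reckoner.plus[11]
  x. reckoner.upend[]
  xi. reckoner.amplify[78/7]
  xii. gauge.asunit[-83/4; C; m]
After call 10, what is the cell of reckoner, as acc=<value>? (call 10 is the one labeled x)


CALL plus[x: -78]
RET  -78
CALL asunit[v: -76; u_from: kB; u_to: s]
RET  ToolError: incompatible units
CALL divby[x: -51/4]
RET  104/17
CALL dock[x: -56]
RET  1056/17
CALL asunit[v: %0; u_from: min; u_to: week]
RET  11/1785
CALL begin[x: -85]
RET  -85
CALL asunit[v: %0; u_from: MB; u_to: kB]
RET  -85000
CALL asunit[v: %0; u_from: cm; u_to: km]
RET  -17/20
CALL plus[x: 11]
RET  -74
CALL upend[]
RET  -1/74
CALL amplify[x: 78/7]
RET  -39/259
CALL asunit[v: -83/4; u_from: C; u_to: m]
RET  ToolError: incompatible units

Answer: acc=-1/74


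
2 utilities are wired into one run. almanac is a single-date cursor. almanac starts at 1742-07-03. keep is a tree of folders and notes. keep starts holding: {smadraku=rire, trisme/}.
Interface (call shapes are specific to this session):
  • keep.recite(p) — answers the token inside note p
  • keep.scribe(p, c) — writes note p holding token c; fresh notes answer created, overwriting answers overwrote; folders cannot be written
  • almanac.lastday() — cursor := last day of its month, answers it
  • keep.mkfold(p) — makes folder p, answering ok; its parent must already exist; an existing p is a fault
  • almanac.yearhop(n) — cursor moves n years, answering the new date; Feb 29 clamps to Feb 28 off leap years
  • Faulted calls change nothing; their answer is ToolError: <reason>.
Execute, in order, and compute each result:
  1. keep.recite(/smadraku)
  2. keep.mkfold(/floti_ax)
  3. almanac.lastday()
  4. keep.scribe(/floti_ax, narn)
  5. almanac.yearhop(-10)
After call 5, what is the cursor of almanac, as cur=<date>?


~$ keep.recite /smadraku
= rire
~$ keep.mkfold /floti_ax
= ok
~$ almanac.lastday
= 1742-07-31
~$ keep.scribe /floti_ax narn
= ToolError: is a directory
~$ almanac.yearhop -10
= 1732-07-31

Answer: cur=1732-07-31


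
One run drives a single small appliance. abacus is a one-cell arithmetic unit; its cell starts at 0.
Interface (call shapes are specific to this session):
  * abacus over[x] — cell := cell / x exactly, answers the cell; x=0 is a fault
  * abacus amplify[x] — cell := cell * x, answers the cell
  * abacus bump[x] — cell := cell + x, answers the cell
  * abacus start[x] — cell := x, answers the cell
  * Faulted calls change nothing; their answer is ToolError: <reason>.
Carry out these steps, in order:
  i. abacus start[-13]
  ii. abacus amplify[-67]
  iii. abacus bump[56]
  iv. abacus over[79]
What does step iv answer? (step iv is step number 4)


~$ abacus start x→-13
[out] -13
~$ abacus amplify x→-67
[out] 871
~$ abacus bump x→56
[out] 927
~$ abacus over x→79
[out] 927/79

Answer: 927/79


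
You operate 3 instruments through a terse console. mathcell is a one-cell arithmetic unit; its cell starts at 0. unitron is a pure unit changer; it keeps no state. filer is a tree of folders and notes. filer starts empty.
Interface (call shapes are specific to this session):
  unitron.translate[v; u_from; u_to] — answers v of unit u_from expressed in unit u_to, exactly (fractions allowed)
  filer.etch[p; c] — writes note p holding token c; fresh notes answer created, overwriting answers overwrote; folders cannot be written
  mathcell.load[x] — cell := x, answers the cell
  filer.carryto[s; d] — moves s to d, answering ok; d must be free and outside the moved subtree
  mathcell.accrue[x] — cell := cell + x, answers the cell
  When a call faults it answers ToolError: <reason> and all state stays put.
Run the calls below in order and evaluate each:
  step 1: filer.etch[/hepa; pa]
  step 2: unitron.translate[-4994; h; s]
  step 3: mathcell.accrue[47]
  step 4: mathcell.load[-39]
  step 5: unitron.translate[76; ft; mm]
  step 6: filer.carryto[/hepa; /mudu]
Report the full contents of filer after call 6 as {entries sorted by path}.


Answer: {mudu=pa}

Derivation:
CALL etch[p→/hepa; c→pa]
RET  created
CALL translate[v→-4994; u_from→h; u_to→s]
RET  -17978400
CALL accrue[x→47]
RET  47
CALL load[x→-39]
RET  -39
CALL translate[v→76; u_from→ft; u_to→mm]
RET  115824/5
CALL carryto[s→/hepa; d→/mudu]
RET  ok


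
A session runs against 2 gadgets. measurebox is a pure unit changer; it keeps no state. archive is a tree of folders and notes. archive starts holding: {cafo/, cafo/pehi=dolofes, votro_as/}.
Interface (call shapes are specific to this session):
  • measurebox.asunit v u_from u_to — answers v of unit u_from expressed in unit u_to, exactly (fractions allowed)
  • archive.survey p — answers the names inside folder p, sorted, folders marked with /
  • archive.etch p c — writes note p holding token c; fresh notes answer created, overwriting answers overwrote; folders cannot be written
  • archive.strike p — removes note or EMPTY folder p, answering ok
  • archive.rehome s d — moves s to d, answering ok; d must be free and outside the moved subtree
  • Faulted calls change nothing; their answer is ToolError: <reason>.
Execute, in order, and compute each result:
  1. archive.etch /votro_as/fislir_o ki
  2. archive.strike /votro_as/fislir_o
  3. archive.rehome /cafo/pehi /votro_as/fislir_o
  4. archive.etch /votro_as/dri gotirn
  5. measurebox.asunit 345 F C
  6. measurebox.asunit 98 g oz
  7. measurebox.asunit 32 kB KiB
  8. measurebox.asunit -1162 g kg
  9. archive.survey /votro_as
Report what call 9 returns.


Answer: [dri, fislir_o]

Derivation:
CALL archive.etch[p='/votro_as/fislir_o'; c='ki']
RET  created
CALL archive.strike[p='/votro_as/fislir_o']
RET  ok
CALL archive.rehome[s='/cafo/pehi'; d='/votro_as/fislir_o']
RET  ok
CALL archive.etch[p='/votro_as/dri'; c='gotirn']
RET  created
CALL measurebox.asunit[v='345'; u_from='F'; u_to='C']
RET  1565/9
CALL measurebox.asunit[v='98'; u_from='g'; u_to='oz']
RET  22400000/6479891
CALL measurebox.asunit[v='32'; u_from='kB'; u_to='KiB']
RET  125/4
CALL measurebox.asunit[v='-1162'; u_from='g'; u_to='kg']
RET  -581/500
CALL archive.survey[p='/votro_as']
RET  [dri, fislir_o]


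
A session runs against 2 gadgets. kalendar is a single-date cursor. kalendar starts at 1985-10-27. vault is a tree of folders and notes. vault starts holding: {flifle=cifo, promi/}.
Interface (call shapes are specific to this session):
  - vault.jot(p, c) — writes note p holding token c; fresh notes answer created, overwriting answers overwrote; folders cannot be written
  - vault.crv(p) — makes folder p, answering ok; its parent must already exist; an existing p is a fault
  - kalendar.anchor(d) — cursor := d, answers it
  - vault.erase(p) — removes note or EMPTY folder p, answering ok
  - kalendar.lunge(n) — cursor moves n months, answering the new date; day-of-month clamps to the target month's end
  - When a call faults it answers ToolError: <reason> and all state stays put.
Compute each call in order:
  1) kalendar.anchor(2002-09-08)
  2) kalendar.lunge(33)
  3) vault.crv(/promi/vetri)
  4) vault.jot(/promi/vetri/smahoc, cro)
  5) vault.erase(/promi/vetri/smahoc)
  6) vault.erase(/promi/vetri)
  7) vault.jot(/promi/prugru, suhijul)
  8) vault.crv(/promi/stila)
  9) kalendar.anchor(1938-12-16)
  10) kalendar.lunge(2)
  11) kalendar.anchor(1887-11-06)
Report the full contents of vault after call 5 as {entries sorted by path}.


CALL anchor[2002-09-08]
RET  2002-09-08
CALL lunge[33]
RET  2005-06-08
CALL crv[/promi/vetri]
RET  ok
CALL jot[/promi/vetri/smahoc; cro]
RET  created
CALL erase[/promi/vetri/smahoc]
RET  ok
CALL erase[/promi/vetri]
RET  ok
CALL jot[/promi/prugru; suhijul]
RET  created
CALL crv[/promi/stila]
RET  ok
CALL anchor[1938-12-16]
RET  1938-12-16
CALL lunge[2]
RET  1939-02-16
CALL anchor[1887-11-06]
RET  1887-11-06

Answer: {flifle=cifo, promi/, promi/vetri/}


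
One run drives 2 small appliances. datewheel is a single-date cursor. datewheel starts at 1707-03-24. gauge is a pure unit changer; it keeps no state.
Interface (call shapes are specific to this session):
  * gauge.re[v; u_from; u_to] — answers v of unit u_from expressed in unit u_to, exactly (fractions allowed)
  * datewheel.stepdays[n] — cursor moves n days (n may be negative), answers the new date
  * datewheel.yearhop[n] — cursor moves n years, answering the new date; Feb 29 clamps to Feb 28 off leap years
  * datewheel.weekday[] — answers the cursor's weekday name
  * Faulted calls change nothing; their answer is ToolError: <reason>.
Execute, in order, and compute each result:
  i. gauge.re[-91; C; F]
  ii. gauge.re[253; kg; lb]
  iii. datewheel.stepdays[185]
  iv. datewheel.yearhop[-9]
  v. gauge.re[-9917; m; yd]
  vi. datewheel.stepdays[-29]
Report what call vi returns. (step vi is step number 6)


Invoking gauge.re(v=-91, u_from=C, u_to=F), giving -659/5.
I use gauge.re(v=253, u_from=kg, u_to=lb), — result: 2300000000/4123567.
Now I run datewheel.stepdays(n=185), yielding 1707-09-25.
I call datewheel.yearhop(n=-9), yielding 1698-09-25.
Calling gauge.re(v=-9917, u_from=m, u_to=yd), and get -12396250/1143.
I try datewheel.stepdays(n=-29), → 1698-08-27.

Answer: 1698-08-27


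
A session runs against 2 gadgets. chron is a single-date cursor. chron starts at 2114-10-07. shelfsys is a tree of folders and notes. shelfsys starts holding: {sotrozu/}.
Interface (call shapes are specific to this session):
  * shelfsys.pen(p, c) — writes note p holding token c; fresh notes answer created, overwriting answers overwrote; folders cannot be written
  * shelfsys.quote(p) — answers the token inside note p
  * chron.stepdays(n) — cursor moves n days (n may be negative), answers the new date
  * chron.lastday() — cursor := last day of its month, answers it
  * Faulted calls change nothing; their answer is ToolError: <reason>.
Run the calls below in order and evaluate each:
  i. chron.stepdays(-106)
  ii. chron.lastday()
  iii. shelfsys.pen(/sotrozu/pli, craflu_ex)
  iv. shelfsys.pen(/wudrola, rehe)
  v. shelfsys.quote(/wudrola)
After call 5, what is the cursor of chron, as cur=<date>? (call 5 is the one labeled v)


Answer: cur=2114-06-30

Derivation:
Next I call stepdays on n='-106', and get 2114-06-23.
Calling lastday(), — result: 2114-06-30.
Next I call pen on p='/sotrozu/pli', c='craflu_ex', which returns created.
I run pen on p='/wudrola', c='rehe': created.
Calling quote on p='/wudrola', and see rehe.


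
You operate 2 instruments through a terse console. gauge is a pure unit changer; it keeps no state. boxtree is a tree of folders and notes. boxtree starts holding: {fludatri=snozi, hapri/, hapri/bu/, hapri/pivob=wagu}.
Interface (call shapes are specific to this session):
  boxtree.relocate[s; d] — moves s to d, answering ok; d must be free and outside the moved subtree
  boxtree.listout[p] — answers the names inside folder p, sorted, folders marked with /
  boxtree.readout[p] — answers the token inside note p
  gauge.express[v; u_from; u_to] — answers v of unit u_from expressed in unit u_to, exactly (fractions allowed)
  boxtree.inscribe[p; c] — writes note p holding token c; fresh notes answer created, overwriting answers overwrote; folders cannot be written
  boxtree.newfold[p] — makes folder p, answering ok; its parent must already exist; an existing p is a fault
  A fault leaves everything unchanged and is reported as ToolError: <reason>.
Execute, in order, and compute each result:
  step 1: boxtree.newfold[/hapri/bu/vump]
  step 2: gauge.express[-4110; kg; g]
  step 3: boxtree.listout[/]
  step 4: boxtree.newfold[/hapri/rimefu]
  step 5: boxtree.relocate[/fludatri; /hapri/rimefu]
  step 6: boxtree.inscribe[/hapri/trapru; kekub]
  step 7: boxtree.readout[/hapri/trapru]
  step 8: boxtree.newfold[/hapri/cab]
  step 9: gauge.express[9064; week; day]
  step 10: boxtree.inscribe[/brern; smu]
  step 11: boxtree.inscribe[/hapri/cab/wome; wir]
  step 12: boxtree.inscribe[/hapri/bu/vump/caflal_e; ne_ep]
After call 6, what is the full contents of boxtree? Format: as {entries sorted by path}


Answer: {fludatri=snozi, hapri/, hapri/bu/, hapri/bu/vump/, hapri/pivob=wagu, hapri/rimefu/, hapri/trapru=kekub}

Derivation:
~$ boxtree.newfold /hapri/bu/vump
= ok
~$ gauge.express -4110 kg g
= -4110000
~$ boxtree.listout /
= [fludatri, hapri/]
~$ boxtree.newfold /hapri/rimefu
= ok
~$ boxtree.relocate /fludatri /hapri/rimefu
= ToolError: exists
~$ boxtree.inscribe /hapri/trapru kekub
= created
~$ boxtree.readout /hapri/trapru
= kekub
~$ boxtree.newfold /hapri/cab
= ok
~$ gauge.express 9064 week day
= 63448
~$ boxtree.inscribe /brern smu
= created
~$ boxtree.inscribe /hapri/cab/wome wir
= created
~$ boxtree.inscribe /hapri/bu/vump/caflal_e ne_ep
= created


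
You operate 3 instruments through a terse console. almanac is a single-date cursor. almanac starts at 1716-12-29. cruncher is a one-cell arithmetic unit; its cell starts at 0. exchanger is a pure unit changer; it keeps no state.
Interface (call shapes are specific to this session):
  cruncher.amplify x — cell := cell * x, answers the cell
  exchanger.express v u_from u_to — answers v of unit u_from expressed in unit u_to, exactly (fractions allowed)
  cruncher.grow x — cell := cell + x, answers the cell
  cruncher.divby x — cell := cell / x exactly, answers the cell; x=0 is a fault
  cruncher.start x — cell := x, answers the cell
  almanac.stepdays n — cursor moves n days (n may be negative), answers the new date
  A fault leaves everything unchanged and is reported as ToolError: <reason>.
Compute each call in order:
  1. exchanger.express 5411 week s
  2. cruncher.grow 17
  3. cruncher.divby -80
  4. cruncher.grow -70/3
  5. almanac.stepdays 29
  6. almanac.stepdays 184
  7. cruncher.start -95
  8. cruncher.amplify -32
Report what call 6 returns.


Answer: 1717-07-30

Derivation:
CALL exchanger.express[5411; week; s]
RET  3272572800
CALL cruncher.grow[17]
RET  17
CALL cruncher.divby[-80]
RET  -17/80
CALL cruncher.grow[-70/3]
RET  -5651/240
CALL almanac.stepdays[29]
RET  1717-01-27
CALL almanac.stepdays[184]
RET  1717-07-30
CALL cruncher.start[-95]
RET  -95
CALL cruncher.amplify[-32]
RET  3040


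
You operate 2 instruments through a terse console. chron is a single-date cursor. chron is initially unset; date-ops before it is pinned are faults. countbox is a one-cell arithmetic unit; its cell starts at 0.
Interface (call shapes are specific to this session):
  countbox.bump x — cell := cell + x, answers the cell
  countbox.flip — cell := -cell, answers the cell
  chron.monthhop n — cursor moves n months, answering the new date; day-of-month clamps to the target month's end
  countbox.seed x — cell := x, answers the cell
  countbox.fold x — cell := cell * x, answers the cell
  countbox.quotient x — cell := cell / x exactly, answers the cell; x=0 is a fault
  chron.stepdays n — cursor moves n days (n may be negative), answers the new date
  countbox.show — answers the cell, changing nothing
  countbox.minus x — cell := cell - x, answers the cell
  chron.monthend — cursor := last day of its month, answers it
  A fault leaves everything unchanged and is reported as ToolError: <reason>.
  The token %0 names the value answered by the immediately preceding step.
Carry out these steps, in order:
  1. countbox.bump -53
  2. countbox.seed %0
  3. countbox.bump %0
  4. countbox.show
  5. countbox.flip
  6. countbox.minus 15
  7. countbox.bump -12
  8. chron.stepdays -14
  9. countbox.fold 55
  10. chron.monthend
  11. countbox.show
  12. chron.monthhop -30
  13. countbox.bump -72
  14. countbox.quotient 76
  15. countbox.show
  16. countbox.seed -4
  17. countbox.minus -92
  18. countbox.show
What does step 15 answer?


Answer: 4273/76

Derivation:
Now I run bump on -53, and get -53.
Now I run seed on %0, — result: -53.
Now I run bump on %0, yielding -106.
Using show, — result: -106.
Invoking flip(): 106.
Next I call minus on 15, and get 91.
Calling bump on -12, giving 79.
Using stepdays on -14, and observe ToolError: no date set.
Then fold on 55, — result: 4345.
I use monthend, yielding ToolError: no date set.
I call show(), — result: 4345.
Now I run monthhop on -30: ToolError: no date set.
Invoking bump on -72, yielding 4273.
I invoke quotient on 76, yielding 4273/76.
I call show(), and see 4273/76.
I call seed on -4, which returns -4.
I run minus on -92, yielding 88.
I use show: 88.


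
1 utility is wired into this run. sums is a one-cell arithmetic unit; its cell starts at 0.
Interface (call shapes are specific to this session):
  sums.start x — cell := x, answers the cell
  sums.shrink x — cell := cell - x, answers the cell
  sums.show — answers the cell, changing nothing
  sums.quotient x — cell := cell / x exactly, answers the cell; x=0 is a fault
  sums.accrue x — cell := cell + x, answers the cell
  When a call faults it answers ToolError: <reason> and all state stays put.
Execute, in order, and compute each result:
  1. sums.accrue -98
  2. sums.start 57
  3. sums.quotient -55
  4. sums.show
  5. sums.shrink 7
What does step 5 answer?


Answer: -442/55

Derivation:
> accrue x: -98
  -98
> start x: 57
  57
> quotient x: -55
  -57/55
> show
  -57/55
> shrink x: 7
  -442/55
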